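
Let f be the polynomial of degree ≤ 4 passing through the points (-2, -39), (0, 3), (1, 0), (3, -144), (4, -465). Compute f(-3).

-192

Write f(s) = as^4 + bs^3 + cs^2 + ds + e. Substituting each data point gives a linear system:
  16a - 8b + 4c - 2d + e = -39
  e = 3
  a + b + c + d + e = 0
  81a + 27b + 9c + 3d + e = -144
  256a + 64b + 16c + 4d + e = -465
Solving the system yields a = -2, b = 1, c = -1, d = -1, e = 3.
So f(s) = -2s^4 + s^3 - s^2 - s + 3.
Then f(-3) = -192.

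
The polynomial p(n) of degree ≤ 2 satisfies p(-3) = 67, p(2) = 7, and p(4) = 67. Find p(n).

Write p(n) = an^2 + bn + c. Substituting each data point gives a linear system:
  9a - 3b + c = 67
  4a + 2b + c = 7
  16a + 4b + c = 67
Solving the system yields a = 6, b = -6, c = -5.
So p(n) = 6n² - 6n - 5.
Check: p(4) = 67. ✓

p(n) = 6n^2 - 6n - 5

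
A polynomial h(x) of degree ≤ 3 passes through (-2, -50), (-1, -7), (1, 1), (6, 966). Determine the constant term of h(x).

0

Write h(x) = ax^3 + bx^2 + cx + d. Substituting each data point gives a linear system:
  -8a + 4b - 2c + d = -50
  -a + b - c + d = -7
  a + b + c + d = 1
  216a + 36b + 6c + d = 966
Solving the system yields a = 5, b = -3, c = -1, d = 0.
So h(x) = 5x³ - 3x² - x.
The constant term is 0.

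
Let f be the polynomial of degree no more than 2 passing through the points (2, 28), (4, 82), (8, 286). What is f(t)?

Write f(t) = at^2 + bt + c. Substituting each data point gives a linear system:
  4a + 2b + c = 28
  16a + 4b + c = 82
  64a + 8b + c = 286
Solving the system yields a = 4, b = 3, c = 6.
So f(t) = 4t² + 3t + 6.
Check: f(2) = 28. ✓

f(t) = 4t^2 + 3t + 6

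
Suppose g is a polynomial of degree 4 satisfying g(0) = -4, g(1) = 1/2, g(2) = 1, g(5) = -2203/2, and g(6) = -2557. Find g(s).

g(s) = -3s^4 + 6s^3 + s^2 + (1/2)s - 4

Using the Lagrange interpolation formula with nodes 0, 1, 2, 5, 6:
  L_0(s) = (s - 1)(s - 2)(s - 5)(s - 6) / 60
  L_1(s) = s(s - 2)(s - 5)(s - 6) / -20
  L_2(s) = s(s - 1)(s - 5)(s - 6) / 24
  L_3(s) = s(s - 1)(s - 2)(s - 6) / -60
  L_4(s) = s(s - 1)(s - 2)(s - 5) / 120
Then g(s) = -4·L_0(s) + 1/2·L_1(s) + 1·L_2(s) - 2203/2·L_3(s) - 2557·L_4(s).
Expanding and collecting terms gives g(s) = -3s⁴ + 6s³ + s² + (1/2)s - 4.
Check: g(2) = 1. ✓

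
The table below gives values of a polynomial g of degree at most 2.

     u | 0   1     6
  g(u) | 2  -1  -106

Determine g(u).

g(u) = -3u^2 + 2

Using the Lagrange interpolation formula with nodes 0, 1, 6:
  L_0(u) = (u - 1)(u - 6) / 6
  L_1(u) = u(u - 6) / -5
  L_2(u) = u(u - 1) / 30
Then g(u) = 2·L_0(u) - 1·L_1(u) - 106·L_2(u).
Expanding and collecting terms gives g(u) = -3u² + 2.
Check: g(0) = 2. ✓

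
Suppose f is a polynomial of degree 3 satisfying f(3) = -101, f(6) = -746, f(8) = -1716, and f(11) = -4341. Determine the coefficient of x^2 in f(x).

-3

Write f(x) = ax^3 + bx^2 + cx + d. Substituting each data point gives a linear system:
  27a + 9b + 3c + d = -101
  216a + 36b + 6c + d = -746
  512a + 64b + 8c + d = -1716
  1331a + 121b + 11c + d = -4341
Solving the system yields a = -3, b = -3, c = 1, d = 4.
So f(x) = -3x^3 - 3x^2 + x + 4.
The coefficient of x^2 is -3.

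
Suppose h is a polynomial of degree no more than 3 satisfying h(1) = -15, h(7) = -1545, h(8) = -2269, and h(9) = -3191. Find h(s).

Write h(s) = as^3 + bs^2 + cs + d. Substituting each data point gives a linear system:
  a + b + c + d = -15
  343a + 49b + 7c + d = -1545
  512a + 64b + 8c + d = -2269
  729a + 81b + 9c + d = -3191
Solving the system yields a = -4, b = -3, c = -3, d = -5.
So h(s) = -4s^3 - 3s^2 - 3s - 5.
Check: h(7) = -1545. ✓

h(s) = -4s^3 - 3s^2 - 3s - 5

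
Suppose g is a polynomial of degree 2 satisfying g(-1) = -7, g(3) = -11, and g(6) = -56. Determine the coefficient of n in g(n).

3

Write g(n) = an^2 + bn + c. Substituting each data point gives a linear system:
  a - b + c = -7
  9a + 3b + c = -11
  36a + 6b + c = -56
Solving the system yields a = -2, b = 3, c = -2.
So g(n) = -2n² + 3n - 2.
The coefficient of n is 3.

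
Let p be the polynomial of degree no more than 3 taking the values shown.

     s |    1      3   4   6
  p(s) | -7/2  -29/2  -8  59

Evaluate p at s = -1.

-1/2

Using the Lagrange interpolation formula with nodes 1, 3, 4, 6:
  L_0(s) = (s - 3)(s - 4)(s - 6) / -30
  L_1(s) = (s - 1)(s - 4)(s - 6) / 6
  L_2(s) = (s - 1)(s - 3)(s - 6) / -6
  L_3(s) = (s - 1)(s - 3)(s - 4) / 30
Then p(s) = -7/2·L_0(s) - 29/2·L_1(s) - 8·L_2(s) + 59·L_3(s).
Expanding and collecting terms gives p(s) = s^3 - 4s^2 - (5/2)s + 2.
Evaluating at s = -1: p(-1) = -1/2.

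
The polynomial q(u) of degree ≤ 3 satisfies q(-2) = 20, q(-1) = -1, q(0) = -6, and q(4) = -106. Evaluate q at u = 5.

-211

Using the Lagrange interpolation formula with nodes -2, -1, 0, 4:
  L_0(u) = (u + 1)u(u - 4) / -12
  L_1(u) = (u + 2)u(u - 4) / 5
  L_2(u) = (u + 2)(u + 1)(u - 4) / -8
  L_3(u) = (u + 2)(u + 1)u / 120
Then q(u) = 20·L_0(u) - 1·L_1(u) - 6·L_2(u) - 106·L_3(u).
Expanding and collecting terms gives q(u) = -2u^3 + 2u^2 - u - 6.
Evaluating at u = 5: q(5) = -211.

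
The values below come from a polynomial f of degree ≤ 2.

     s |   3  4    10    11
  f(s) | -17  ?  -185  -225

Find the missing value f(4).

-29

The 3 known points determine the degree-2 polynomial uniquely.
Write f(s) = as^2 + bs + c. Substituting each data point gives a linear system:
  9a + 3b + c = -17
  100a + 10b + c = -185
  121a + 11b + c = -225
Solving the system yields a = -2, b = 2, c = -5.
So f(s) = -2s² + 2s - 5.
Then f(4) = -29.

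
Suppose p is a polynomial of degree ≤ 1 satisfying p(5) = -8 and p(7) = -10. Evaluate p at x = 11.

-14

Using the Lagrange interpolation formula with nodes 5, 7:
  L_0(x) = (x - 7) / -2
  L_1(x) = (x - 5) / 2
Then p(x) = -8·L_0(x) - 10·L_1(x).
Expanding and collecting terms gives p(x) = -x - 3.
Evaluating at x = 11: p(11) = -14.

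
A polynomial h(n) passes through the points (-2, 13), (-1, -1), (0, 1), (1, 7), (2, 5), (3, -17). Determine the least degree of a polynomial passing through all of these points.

Forward differences of the values at n = -2, -1, 0, 1, 2, 3:
  h  : 13  -1  1  7  5  -17
  Δ  : -14  2  6  -2  -22
  Δ^2: 16  4  -8  -20
  Δ^3: -12  -12  -12
  Δ^4: 0  0
  Δ^5: 0
The third differences are constant (-12) and nonzero, while all higher differences vanish, so the minimal degree is 3.

3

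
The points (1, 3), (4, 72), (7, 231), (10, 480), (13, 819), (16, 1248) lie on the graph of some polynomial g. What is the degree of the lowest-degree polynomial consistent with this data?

Forward differences of the values at x = 1, 4, 7, 10, 13, 16:
  g  : 3  72  231  480  819  1248
  Δ  : 69  159  249  339  429
  Δ^2: 90  90  90  90
  Δ^3: 0  0  0
  Δ^4: 0  0
  Δ^5: 0
The second differences are constant (90) and nonzero, while all higher differences vanish, so the minimal degree is 2.

2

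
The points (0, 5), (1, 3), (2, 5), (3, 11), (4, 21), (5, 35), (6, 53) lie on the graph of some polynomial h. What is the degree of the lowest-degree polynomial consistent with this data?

2

Forward differences of the values at n = 0, 1, 2, 3, 4, 5, 6:
  h  : 5  3  5  11  21  35  53
  Δ  : -2  2  6  10  14  18
  Δ^2: 4  4  4  4  4
  Δ^3: 0  0  0  0
  Δ^4: 0  0  0
  Δ^5: 0  0
  Δ^6: 0
The second differences are constant (4) and nonzero, while all higher differences vanish, so the minimal degree is 2.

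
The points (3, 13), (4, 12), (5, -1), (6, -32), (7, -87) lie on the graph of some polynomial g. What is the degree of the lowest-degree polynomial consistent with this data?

Forward differences of the values at x = 3, 4, 5, 6, 7:
  g  : 13  12  -1  -32  -87
  Δ  : -1  -13  -31  -55
  Δ^2: -12  -18  -24
  Δ^3: -6  -6
  Δ^4: 0
The third differences are constant (-6) and nonzero, while all higher differences vanish, so the minimal degree is 3.

3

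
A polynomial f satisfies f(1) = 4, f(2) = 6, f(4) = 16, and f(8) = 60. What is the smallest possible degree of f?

2

Divided differences on the nodes 1, 2, 4, 8:
  order 0: 4  6  16  60
  order 1: 2  5  11
  order 2: 1  1
  order 3: 0
The order-2 divided differences are all 1 (nonzero) and every higher order vanishes, so the data lies on a polynomial of degree exactly 2.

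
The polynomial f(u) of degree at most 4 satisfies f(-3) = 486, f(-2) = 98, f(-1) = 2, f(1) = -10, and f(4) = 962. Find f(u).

f(u) = 5u^4 - 4u^3 - 3u^2 - 2u - 6

Using the Lagrange interpolation formula with nodes -3, -2, -1, 1, 4:
  L_0(u) = (u + 2)(u + 1)(u - 1)(u - 4) / 56
  L_1(u) = (u + 3)(u + 1)(u - 1)(u - 4) / -18
  L_2(u) = (u + 3)(u + 2)(u - 1)(u - 4) / 20
  L_3(u) = (u + 3)(u + 2)(u + 1)(u - 4) / -72
  L_4(u) = (u + 3)(u + 2)(u + 1)(u - 1) / 630
Then f(u) = 486·L_0(u) + 98·L_1(u) + 2·L_2(u) - 10·L_3(u) + 962·L_4(u).
Expanding and collecting terms gives f(u) = 5u^4 - 4u^3 - 3u^2 - 2u - 6.
Check: f(4) = 962. ✓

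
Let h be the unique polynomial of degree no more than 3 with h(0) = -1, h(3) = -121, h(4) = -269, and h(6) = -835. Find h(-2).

Using the Lagrange interpolation formula with nodes 0, 3, 4, 6:
  L_0(n) = (n - 3)(n - 4)(n - 6) / -72
  L_1(n) = n(n - 4)(n - 6) / 9
  L_2(n) = n(n - 3)(n - 6) / -8
  L_3(n) = n(n - 3)(n - 4) / 36
Then h(n) = -1·L_0(n) - 121·L_1(n) - 269·L_2(n) - 835·L_3(n).
Expanding and collecting terms gives h(n) = -3n³ - 6n² + 5n - 1.
Evaluating at n = -2: h(-2) = -11.

-11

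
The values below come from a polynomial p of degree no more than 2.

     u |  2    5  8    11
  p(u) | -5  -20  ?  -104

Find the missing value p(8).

-53

The 3 known points determine the degree-2 polynomial uniquely.
Write p(u) = au^2 + bu + c. Substituting each data point gives a linear system:
  4a + 2b + c = -5
  25a + 5b + c = -20
  121a + 11b + c = -104
Solving the system yields a = -1, b = 2, c = -5.
So p(u) = -u² + 2u - 5.
Then p(8) = -53.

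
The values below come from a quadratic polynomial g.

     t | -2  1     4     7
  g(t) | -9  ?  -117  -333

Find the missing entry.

The 3 known points determine the degree-2 polynomial uniquely.
Write g(t) = at^2 + bt + c. Substituting each data point gives a linear system:
  4a - 2b + c = -9
  16a + 4b + c = -117
  49a + 7b + c = -333
Solving the system yields a = -6, b = -6, c = 3.
So g(t) = -6t² - 6t + 3.
Then g(1) = -9.

-9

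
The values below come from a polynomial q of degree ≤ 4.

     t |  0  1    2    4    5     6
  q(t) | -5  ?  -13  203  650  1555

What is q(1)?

-10

The 5 known points determine the degree-4 polynomial uniquely.
Write q(t) = at^4 + bt^3 + ct^2 + dt + e. Substituting each data point gives a linear system:
  e = -5
  16a + 8b + 4c + 2d + e = -13
  256a + 64b + 16c + 4d + e = 203
  625a + 125b + 25c + 5d + e = 650
  1296a + 216b + 36c + 6d + e = 1555
Solving the system yields a = 2, b = -5, c = 2, d = -4, e = -5.
So q(t) = 2t^4 - 5t^3 + 2t^2 - 4t - 5.
Then q(1) = -10.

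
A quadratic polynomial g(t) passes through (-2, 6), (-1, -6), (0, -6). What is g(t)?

Using the Lagrange interpolation formula with nodes -2, -1, 0:
  L_0(t) = (t + 1)t / 2
  L_1(t) = (t + 2)t / -1
  L_2(t) = (t + 2)(t + 1) / 2
Then g(t) = 6·L_0(t) - 6·L_1(t) - 6·L_2(t).
Expanding and collecting terms gives g(t) = 6t^2 + 6t - 6.
Check: g(-2) = 6. ✓

g(t) = 6t^2 + 6t - 6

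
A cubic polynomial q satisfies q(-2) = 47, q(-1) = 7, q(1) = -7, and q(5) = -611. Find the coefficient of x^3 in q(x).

-5

Write q(x) = ax^3 + bx^2 + cx + d. Substituting each data point gives a linear system:
  -8a + 4b - 2c + d = 47
  -a + b - c + d = 7
  a + b + c + d = -7
  125a + 25b + 5c + d = -611
Solving the system yields a = -5, b = 1, c = -2, d = -1.
So q(x) = -5x^3 + x^2 - 2x - 1.
The leading coefficient is -5.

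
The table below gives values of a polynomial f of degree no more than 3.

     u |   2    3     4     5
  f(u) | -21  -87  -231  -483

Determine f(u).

Write f(u) = au^3 + bu^2 + cu + d. Substituting each data point gives a linear system:
  8a + 4b + 2c + d = -21
  27a + 9b + 3c + d = -87
  64a + 16b + 4c + d = -231
  125a + 25b + 5c + d = -483
Solving the system yields a = -5, b = 6, c = -1, d = -3.
So f(u) = -5u^3 + 6u^2 - u - 3.
Check: f(5) = -483. ✓

f(u) = -5u^3 + 6u^2 - u - 3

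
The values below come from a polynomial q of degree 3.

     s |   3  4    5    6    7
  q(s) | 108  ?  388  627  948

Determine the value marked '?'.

On equispaced nodes a degree-3 polynomial has vanishing fourth forward difference, so
  q(3) - 4·q(4) + 6·q(5) - 4·q(6) + q(7) = 0.
Substituting the known values and solving for q(4):
  -4·q(4) = -876
  q(4) = 219.

219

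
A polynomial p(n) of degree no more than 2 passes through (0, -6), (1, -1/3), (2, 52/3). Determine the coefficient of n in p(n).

-1/3

Write p(n) = an^2 + bn + c. Substituting each data point gives a linear system:
  c = -6
  a + b + c = -1/3
  4a + 2b + c = 52/3
Solving the system yields a = 6, b = -1/3, c = -6.
So p(n) = 6n^2 - (1/3)n - 6.
The coefficient of n is -1/3.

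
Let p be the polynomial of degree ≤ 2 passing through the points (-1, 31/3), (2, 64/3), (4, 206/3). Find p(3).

41

Write p(n) = an^2 + bn + c. Substituting each data point gives a linear system:
  a - b + c = 31/3
  4a + 2b + c = 64/3
  16a + 4b + c = 206/3
Solving the system yields a = 4, b = -1/3, c = 6.
So p(n) = 4n² - (1/3)n + 6.
Then p(3) = 41.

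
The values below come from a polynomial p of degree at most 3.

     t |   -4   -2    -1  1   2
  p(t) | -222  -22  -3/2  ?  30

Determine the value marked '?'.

1/2

The 4 known points determine the degree-3 polynomial uniquely.
Write p(t) = at^3 + bt^2 + ct + d. Substituting each data point gives a linear system:
  -64a + 16b - 4c + d = -222
  -8a + 4b - 2c + d = -22
  -a + b - c + d = -3/2
  8a + 4b + 2c + d = 30
Solving the system yields a = 4, b = 3/2, c = -3, d = -2.
So p(t) = 4t^3 + (3/2)t^2 - 3t - 2.
Then p(1) = 1/2.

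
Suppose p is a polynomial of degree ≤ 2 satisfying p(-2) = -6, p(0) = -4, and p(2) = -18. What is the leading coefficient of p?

Write p(x) = ax^2 + bx + c. Substituting each data point gives a linear system:
  4a - 2b + c = -6
  c = -4
  4a + 2b + c = -18
Solving the system yields a = -2, b = -3, c = -4.
So p(x) = -2x^2 - 3x - 4.
The leading coefficient is -2.

-2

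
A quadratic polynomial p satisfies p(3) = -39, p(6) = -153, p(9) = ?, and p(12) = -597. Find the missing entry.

The 3 known points determine the degree-2 polynomial uniquely.
Write p(u) = au^2 + bu + c. Substituting each data point gives a linear system:
  9a + 3b + c = -39
  36a + 6b + c = -153
  144a + 12b + c = -597
Solving the system yields a = -4, b = -2, c = 3.
So p(u) = -4u^2 - 2u + 3.
Then p(9) = -339.

-339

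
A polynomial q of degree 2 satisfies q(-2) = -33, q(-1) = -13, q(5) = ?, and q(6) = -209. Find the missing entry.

The 3 known points determine the degree-2 polynomial uniquely.
Write q(t) = at^2 + bt + c. Substituting each data point gives a linear system:
  4a - 2b + c = -33
  a - b + c = -13
  36a + 6b + c = -209
Solving the system yields a = -6, b = 2, c = -5.
So q(t) = -6t^2 + 2t - 5.
Then q(5) = -145.

-145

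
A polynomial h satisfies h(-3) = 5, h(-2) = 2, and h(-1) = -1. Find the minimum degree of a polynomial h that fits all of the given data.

1

Forward differences of the values at s = -3, -2, -1:
  h  : 5  2  -1
  Δ  : -3  -3
  Δ^2: 0
The first differences are constant (-3) and nonzero, while all higher differences vanish, so the minimal degree is 1.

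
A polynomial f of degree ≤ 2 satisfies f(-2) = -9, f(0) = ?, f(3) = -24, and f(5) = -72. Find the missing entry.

The 3 known points determine the degree-2 polynomial uniquely.
Write f(x) = ax^2 + bx + c. Substituting each data point gives a linear system:
  4a - 2b + c = -9
  9a + 3b + c = -24
  25a + 5b + c = -72
Solving the system yields a = -3, b = 0, c = 3.
So f(x) = -3x^2 + 3.
Then f(0) = 3.

3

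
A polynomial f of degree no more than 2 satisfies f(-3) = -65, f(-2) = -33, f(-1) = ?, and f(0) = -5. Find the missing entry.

-13

The 3 known points determine the degree-2 polynomial uniquely.
Write f(x) = ax^2 + bx + c. Substituting each data point gives a linear system:
  9a - 3b + c = -65
  4a - 2b + c = -33
  c = -5
Solving the system yields a = -6, b = 2, c = -5.
So f(x) = -6x^2 + 2x - 5.
Then f(-1) = -13.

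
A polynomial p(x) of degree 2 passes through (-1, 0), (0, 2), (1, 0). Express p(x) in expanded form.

Using the Lagrange interpolation formula with nodes -1, 0, 1:
  L_0(x) = x(x - 1) / 2
  L_1(x) = (x + 1)(x - 1) / -1
  L_2(x) = (x + 1)x / 2
Then p(x) = 0·L_0(x) + 2·L_1(x) + 0·L_2(x).
Expanding and collecting terms gives p(x) = -2x^2 + 2.
Check: p(0) = 2. ✓

p(x) = -2x^2 + 2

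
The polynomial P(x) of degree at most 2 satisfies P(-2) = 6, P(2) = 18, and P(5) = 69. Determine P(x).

P(x) = 2x^2 + 3x + 4

Write P(x) = ax^2 + bx + c. Substituting each data point gives a linear system:
  4a - 2b + c = 6
  4a + 2b + c = 18
  25a + 5b + c = 69
Solving the system yields a = 2, b = 3, c = 4.
So P(x) = 2x^2 + 3x + 4.
Check: P(5) = 69. ✓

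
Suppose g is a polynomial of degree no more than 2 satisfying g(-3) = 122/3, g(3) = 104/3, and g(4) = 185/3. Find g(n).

g(n) = 4n^2 - n + 5/3

Write g(n) = an^2 + bn + c. Substituting each data point gives a linear system:
  9a - 3b + c = 122/3
  9a + 3b + c = 104/3
  16a + 4b + c = 185/3
Solving the system yields a = 4, b = -1, c = 5/3.
So g(n) = 4n^2 - n + 5/3.
Check: g(-3) = 122/3. ✓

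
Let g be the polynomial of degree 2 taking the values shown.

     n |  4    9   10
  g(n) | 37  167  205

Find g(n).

g(n) = 2n^2 + 5

Write g(n) = an^2 + bn + c. Substituting each data point gives a linear system:
  16a + 4b + c = 37
  81a + 9b + c = 167
  100a + 10b + c = 205
Solving the system yields a = 2, b = 0, c = 5.
So g(n) = 2n² + 5.
Check: g(9) = 167. ✓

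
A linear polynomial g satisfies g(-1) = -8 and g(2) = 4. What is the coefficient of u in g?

Write g(u) = au + b. Substituting each data point gives a linear system:
  -a + b = -8
  2a + b = 4
Solving the system yields a = 4, b = -4.
So g(u) = 4u - 4.
The leading coefficient is 4.

4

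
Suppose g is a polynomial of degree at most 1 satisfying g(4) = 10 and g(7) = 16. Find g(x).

g(x) = 2x + 2

Using the Lagrange interpolation formula with nodes 4, 7:
  L_0(x) = (x - 7) / -3
  L_1(x) = (x - 4) / 3
Then g(x) = 10·L_0(x) + 16·L_1(x).
Expanding and collecting terms gives g(x) = 2x + 2.
Check: g(4) = 10. ✓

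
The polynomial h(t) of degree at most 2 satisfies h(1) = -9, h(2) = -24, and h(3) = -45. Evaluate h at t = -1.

Forward differences of the values at t = 1, 2, 3:
  h  : -9  -24  -45
  Δ  : -15  -21
  Δ^2: -6
The second differences are constant, confirming degree 2.
Interpolating (Newton forward form) and evaluating at t = -1 gives h(-1) = 3.

3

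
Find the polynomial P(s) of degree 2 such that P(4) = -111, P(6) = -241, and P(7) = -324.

P(s) = -6s^2 - 5s + 5

Using the Lagrange interpolation formula with nodes 4, 6, 7:
  L_0(s) = (s - 6)(s - 7) / 6
  L_1(s) = (s - 4)(s - 7) / -2
  L_2(s) = (s - 4)(s - 6) / 3
Then P(s) = -111·L_0(s) - 241·L_1(s) - 324·L_2(s).
Expanding and collecting terms gives P(s) = -6s^2 - 5s + 5.
Check: P(7) = -324. ✓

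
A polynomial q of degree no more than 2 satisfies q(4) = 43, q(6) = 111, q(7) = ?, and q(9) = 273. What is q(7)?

157

The 3 known points determine the degree-2 polynomial uniquely.
Write q(x) = ax^2 + bx + c. Substituting each data point gives a linear system:
  16a + 4b + c = 43
  36a + 6b + c = 111
  81a + 9b + c = 273
Solving the system yields a = 4, b = -6, c = 3.
So q(x) = 4x^2 - 6x + 3.
Then q(7) = 157.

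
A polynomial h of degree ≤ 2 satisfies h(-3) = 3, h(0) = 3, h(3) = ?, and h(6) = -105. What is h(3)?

-33

The 3 known points determine the degree-2 polynomial uniquely.
Write h(t) = at^2 + bt + c. Substituting each data point gives a linear system:
  9a - 3b + c = 3
  c = 3
  36a + 6b + c = -105
Solving the system yields a = -2, b = -6, c = 3.
So h(t) = -2t^2 - 6t + 3.
Then h(3) = -33.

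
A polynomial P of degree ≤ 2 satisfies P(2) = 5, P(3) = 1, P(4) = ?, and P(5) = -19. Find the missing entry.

On equispaced nodes a degree-2 polynomial has vanishing third forward difference, so
  - P(2) + 3·P(3) - 3·P(4) + P(5) = 0.
Substituting the known values and solving for P(4):
  -3·P(4) = 21
  P(4) = -7.

-7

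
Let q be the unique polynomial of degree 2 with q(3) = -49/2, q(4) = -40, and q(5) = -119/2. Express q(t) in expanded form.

q(t) = -2t^2 - (3/2)t - 2

Using the Lagrange interpolation formula with nodes 3, 4, 5:
  L_0(t) = (t - 4)(t - 5) / 2
  L_1(t) = (t - 3)(t - 5) / -1
  L_2(t) = (t - 3)(t - 4) / 2
Then q(t) = -49/2·L_0(t) - 40·L_1(t) - 119/2·L_2(t).
Expanding and collecting terms gives q(t) = -2t^2 - (3/2)t - 2.
Check: q(3) = -49/2. ✓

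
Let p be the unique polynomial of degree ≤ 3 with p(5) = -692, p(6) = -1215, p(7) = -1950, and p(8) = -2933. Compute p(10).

Write p(x) = ax^3 + bx^2 + cx + d. Substituting each data point gives a linear system:
  125a + 25b + 5c + d = -692
  216a + 36b + 6c + d = -1215
  343a + 49b + 7c + d = -1950
  512a + 64b + 8c + d = -2933
Solving the system yields a = -6, b = 2, c = 1, d = 3.
So p(x) = -6x³ + 2x² + x + 3.
Then p(10) = -5787.

-5787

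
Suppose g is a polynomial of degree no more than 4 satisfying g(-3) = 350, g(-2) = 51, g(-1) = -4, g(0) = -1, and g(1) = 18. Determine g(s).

g(s) = 6s^4 + 5s^3 + 2s^2 + 6s - 1

Write g(s) = as^4 + bs^3 + cs^2 + ds + e. Substituting each data point gives a linear system:
  81a - 27b + 9c - 3d + e = 350
  16a - 8b + 4c - 2d + e = 51
  a - b + c - d + e = -4
  e = -1
  a + b + c + d + e = 18
Solving the system yields a = 6, b = 5, c = 2, d = 6, e = -1.
So g(s) = 6s^4 + 5s^3 + 2s^2 + 6s - 1.
Check: g(-1) = -4. ✓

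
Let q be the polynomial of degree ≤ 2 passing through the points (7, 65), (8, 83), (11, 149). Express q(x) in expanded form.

Write q(x) = ax^2 + bx + c. Substituting each data point gives a linear system:
  49a + 7b + c = 65
  64a + 8b + c = 83
  121a + 11b + c = 149
Solving the system yields a = 1, b = 3, c = -5.
So q(x) = x^2 + 3x - 5.
Check: q(11) = 149. ✓

q(x) = x^2 + 3x - 5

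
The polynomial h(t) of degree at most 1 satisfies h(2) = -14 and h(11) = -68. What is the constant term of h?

-2

Write h(t) = at + b. Substituting each data point gives a linear system:
  2a + b = -14
  11a + b = -68
Solving the system yields a = -6, b = -2.
So h(t) = -6t - 2.
The constant term is -2.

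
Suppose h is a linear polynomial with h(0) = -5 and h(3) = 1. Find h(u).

h(u) = 2u - 5

Using the Lagrange interpolation formula with nodes 0, 3:
  L_0(u) = (u - 3) / -3
  L_1(u) = u / 3
Then h(u) = -5·L_0(u) + 1·L_1(u).
Expanding and collecting terms gives h(u) = 2u - 5.
Check: h(0) = -5. ✓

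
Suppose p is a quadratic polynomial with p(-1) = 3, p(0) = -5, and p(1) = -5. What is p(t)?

Write p(t) = at^2 + bt + c. Substituting each data point gives a linear system:
  a - b + c = 3
  c = -5
  a + b + c = -5
Solving the system yields a = 4, b = -4, c = -5.
So p(t) = 4t² - 4t - 5.
Check: p(-1) = 3. ✓

p(t) = 4t^2 - 4t - 5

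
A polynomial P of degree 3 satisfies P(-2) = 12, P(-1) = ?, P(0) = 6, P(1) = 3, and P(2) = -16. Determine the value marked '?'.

The 4 known points determine the degree-3 polynomial uniquely.
Write P(n) = an^3 + bn^2 + cn + d. Substituting each data point gives a linear system:
  -8a + 4b - 2c + d = 12
  d = 6
  a + b + c + d = 3
  8a + 4b + 2c + d = -16
Solving the system yields a = -2, b = -2, c = 1, d = 6.
So P(n) = -2n^3 - 2n^2 + n + 6.
Then P(-1) = 5.

5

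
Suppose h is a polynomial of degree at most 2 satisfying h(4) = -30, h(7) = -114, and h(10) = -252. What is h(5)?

-52

Using the Lagrange interpolation formula with nodes 4, 7, 10:
  L_0(x) = (x - 7)(x - 10) / 18
  L_1(x) = (x - 4)(x - 10) / -9
  L_2(x) = (x - 4)(x - 7) / 18
Then h(x) = -30·L_0(x) - 114·L_1(x) - 252·L_2(x).
Expanding and collecting terms gives h(x) = -3x^2 + 5x - 2.
Evaluating at x = 5: h(5) = -52.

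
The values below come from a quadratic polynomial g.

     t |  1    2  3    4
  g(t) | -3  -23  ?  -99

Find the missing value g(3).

The 3 known points determine the degree-2 polynomial uniquely.
Write g(t) = at^2 + bt + c. Substituting each data point gives a linear system:
  a + b + c = -3
  4a + 2b + c = -23
  16a + 4b + c = -99
Solving the system yields a = -6, b = -2, c = 5.
So g(t) = -6t² - 2t + 5.
Then g(3) = -55.

-55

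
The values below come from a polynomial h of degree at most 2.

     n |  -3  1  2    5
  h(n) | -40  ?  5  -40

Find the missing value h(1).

The 3 known points determine the degree-2 polynomial uniquely.
Write h(n) = an^2 + bn + c. Substituting each data point gives a linear system:
  9a - 3b + c = -40
  4a + 2b + c = 5
  25a + 5b + c = -40
Solving the system yields a = -3, b = 6, c = 5.
So h(n) = -3n^2 + 6n + 5.
Then h(1) = 8.

8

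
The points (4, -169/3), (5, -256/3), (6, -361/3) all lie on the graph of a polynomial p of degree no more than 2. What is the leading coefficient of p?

Write p(s) = as^2 + bs + c. Substituting each data point gives a linear system:
  16a + 4b + c = -169/3
  25a + 5b + c = -256/3
  36a + 6b + c = -361/3
Solving the system yields a = -3, b = -2, c = -1/3.
So p(s) = -3s^2 - 2s - 1/3.
The leading coefficient is -3.

-3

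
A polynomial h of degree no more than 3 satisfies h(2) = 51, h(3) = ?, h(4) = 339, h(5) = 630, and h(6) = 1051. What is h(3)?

154

On equispaced nodes a degree-3 polynomial has vanishing fourth forward difference, so
  h(2) - 4·h(3) + 6·h(4) - 4·h(5) + h(6) = 0.
Substituting the known values and solving for h(3):
  -4·h(3) = -616
  h(3) = 154.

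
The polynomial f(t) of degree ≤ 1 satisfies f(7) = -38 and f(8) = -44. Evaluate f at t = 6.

-32

Using the Lagrange interpolation formula with nodes 7, 8:
  L_0(t) = (t - 8) / -1
  L_1(t) = (t - 7) / 1
Then f(t) = -38·L_0(t) - 44·L_1(t).
Expanding and collecting terms gives f(t) = -6t + 4.
Evaluating at t = 6: f(6) = -32.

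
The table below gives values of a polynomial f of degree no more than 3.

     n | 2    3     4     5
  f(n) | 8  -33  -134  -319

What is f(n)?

f(n) = -4n^3 + 6n^2 + 5n + 6

Write f(n) = an^3 + bn^2 + cn + d. Substituting each data point gives a linear system:
  8a + 4b + 2c + d = 8
  27a + 9b + 3c + d = -33
  64a + 16b + 4c + d = -134
  125a + 25b + 5c + d = -319
Solving the system yields a = -4, b = 6, c = 5, d = 6.
So f(n) = -4n³ + 6n² + 5n + 6.
Check: f(5) = -319. ✓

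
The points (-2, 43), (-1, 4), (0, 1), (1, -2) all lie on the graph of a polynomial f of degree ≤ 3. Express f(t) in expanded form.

f(t) = -6t^3 + 3t + 1

Write f(t) = at^3 + bt^2 + ct + d. Substituting each data point gives a linear system:
  -8a + 4b - 2c + d = 43
  -a + b - c + d = 4
  d = 1
  a + b + c + d = -2
Solving the system yields a = -6, b = 0, c = 3, d = 1.
So f(t) = -6t³ + 3t + 1.
Check: f(0) = 1. ✓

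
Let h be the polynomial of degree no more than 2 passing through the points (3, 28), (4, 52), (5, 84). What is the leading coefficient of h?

4

Write h(u) = au^2 + bu + c. Substituting each data point gives a linear system:
  9a + 3b + c = 28
  16a + 4b + c = 52
  25a + 5b + c = 84
Solving the system yields a = 4, b = -4, c = 4.
So h(u) = 4u^2 - 4u + 4.
The leading coefficient is 4.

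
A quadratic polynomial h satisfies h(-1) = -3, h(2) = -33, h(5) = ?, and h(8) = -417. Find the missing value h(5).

The 3 known points determine the degree-2 polynomial uniquely.
Write h(u) = au^2 + bu + c. Substituting each data point gives a linear system:
  a - b + c = -3
  4a + 2b + c = -33
  64a + 8b + c = -417
Solving the system yields a = -6, b = -4, c = -1.
So h(u) = -6u^2 - 4u - 1.
Then h(5) = -171.

-171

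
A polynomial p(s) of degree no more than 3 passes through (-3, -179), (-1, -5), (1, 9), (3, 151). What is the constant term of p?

Write p(s) = as^3 + bs^2 + cs + d. Substituting each data point gives a linear system:
  -27a + 9b - 3c + d = -179
  -a + b - c + d = -5
  a + b + c + d = 9
  27a + 9b + 3c + d = 151
Solving the system yields a = 6, b = -2, c = 1, d = 4.
So p(s) = 6s^3 - 2s^2 + s + 4.
The constant term is 4.

4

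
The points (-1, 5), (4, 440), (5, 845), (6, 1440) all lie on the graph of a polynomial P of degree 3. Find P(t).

Write P(t) = at^3 + bt^2 + ct + d. Substituting each data point gives a linear system:
  -a + b - c + d = 5
  64a + 16b + 4c + d = 440
  125a + 25b + 5c + d = 845
  216a + 36b + 6c + d = 1440
Solving the system yields a = 6, b = 5, c = -6, d = 0.
So P(t) = 6t^3 + 5t^2 - 6t.
Check: P(-1) = 5. ✓

P(t) = 6t^3 + 5t^2 - 6t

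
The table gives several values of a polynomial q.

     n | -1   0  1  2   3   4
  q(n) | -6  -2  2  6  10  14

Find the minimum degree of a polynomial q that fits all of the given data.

Forward differences of the values at n = -1, 0, 1, 2, 3, 4:
  q  : -6  -2  2  6  10  14
  Δ  : 4  4  4  4  4
  Δ^2: 0  0  0  0
  Δ^3: 0  0  0
  Δ^4: 0  0
  Δ^5: 0
The first differences are constant (4) and nonzero, while all higher differences vanish, so the minimal degree is 1.

1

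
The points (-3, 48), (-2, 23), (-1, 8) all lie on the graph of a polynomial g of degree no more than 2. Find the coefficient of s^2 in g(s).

5

Write g(s) = as^2 + bs + c. Substituting each data point gives a linear system:
  9a - 3b + c = 48
  4a - 2b + c = 23
  a - b + c = 8
Solving the system yields a = 5, b = 0, c = 3.
So g(s) = 5s² + 3.
The leading coefficient is 5.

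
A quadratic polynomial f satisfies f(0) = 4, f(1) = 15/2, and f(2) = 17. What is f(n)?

Write f(n) = an^2 + bn + c. Substituting each data point gives a linear system:
  c = 4
  a + b + c = 15/2
  4a + 2b + c = 17
Solving the system yields a = 3, b = 1/2, c = 4.
So f(n) = 3n^2 + (1/2)n + 4.
Check: f(0) = 4. ✓

f(n) = 3n^2 + (1/2)n + 4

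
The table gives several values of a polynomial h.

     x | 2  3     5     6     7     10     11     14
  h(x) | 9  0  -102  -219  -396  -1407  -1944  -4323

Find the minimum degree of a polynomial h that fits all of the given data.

Divided differences on the nodes 2, 3, 5, 6, 7, 10, 11, 14:
  order 0: 9  0  -102  -219  -396  -1407  -1944  -4323
  order 1: -9  -51  -117  -177  -337  -537  -793
  order 2: -14  -22  -30  -40  -50  -64
  order 3: -2  -2  -2  -2  -2
  order 4: 0  0  0  0
  order 5: 0  0  0
  order 6: 0  0
  order 7: 0
The order-3 divided differences are all -2 (nonzero) and every higher order vanishes, so the data lies on a polynomial of degree exactly 3.

3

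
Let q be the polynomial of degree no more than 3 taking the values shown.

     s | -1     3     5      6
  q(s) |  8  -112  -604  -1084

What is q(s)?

Write q(s) = as^3 + bs^2 + cs + d. Substituting each data point gives a linear system:
  -a + b - c + d = 8
  27a + 9b + 3c + d = -112
  125a + 25b + 5c + d = -604
  216a + 36b + 6c + d = -1084
Solving the system yields a = -6, b = 6, c = 0, d = -4.
So q(s) = -6s^3 + 6s^2 - 4.
Check: q(-1) = 8. ✓

q(s) = -6s^3 + 6s^2 - 4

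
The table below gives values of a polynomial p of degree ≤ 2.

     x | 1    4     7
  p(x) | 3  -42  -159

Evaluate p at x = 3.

Using the Lagrange interpolation formula with nodes 1, 4, 7:
  L_0(x) = (x - 4)(x - 7) / 18
  L_1(x) = (x - 1)(x - 7) / -9
  L_2(x) = (x - 1)(x - 4) / 18
Then p(x) = 3·L_0(x) - 42·L_1(x) - 159·L_2(x).
Expanding and collecting terms gives p(x) = -4x² + 5x + 2.
Evaluating at x = 3: p(3) = -19.

-19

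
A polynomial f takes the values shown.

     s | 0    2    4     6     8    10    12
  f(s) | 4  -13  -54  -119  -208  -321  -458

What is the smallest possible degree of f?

2

Forward differences of the values at s = 0, 2, 4, 6, 8, 10, 12:
  f  : 4  -13  -54  -119  -208  -321  -458
  Δ  : -17  -41  -65  -89  -113  -137
  Δ^2: -24  -24  -24  -24  -24
  Δ^3: 0  0  0  0
  Δ^4: 0  0  0
  Δ^5: 0  0
  Δ^6: 0
The second differences are constant (-24) and nonzero, while all higher differences vanish, so the minimal degree is 2.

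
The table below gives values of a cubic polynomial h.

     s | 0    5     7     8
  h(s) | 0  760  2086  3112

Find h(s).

h(s) = 6s^3 + s^2 - 3s

Write h(s) = as^3 + bs^2 + cs + d. Substituting each data point gives a linear system:
  d = 0
  125a + 25b + 5c + d = 760
  343a + 49b + 7c + d = 2086
  512a + 64b + 8c + d = 3112
Solving the system yields a = 6, b = 1, c = -3, d = 0.
So h(s) = 6s^3 + s^2 - 3s.
Check: h(0) = 0. ✓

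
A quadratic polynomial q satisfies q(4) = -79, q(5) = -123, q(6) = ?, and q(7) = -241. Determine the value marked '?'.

-177

The 3 known points determine the degree-2 polynomial uniquely.
Write q(t) = at^2 + bt + c. Substituting each data point gives a linear system:
  16a + 4b + c = -79
  25a + 5b + c = -123
  49a + 7b + c = -241
Solving the system yields a = -5, b = 1, c = -3.
So q(t) = -5t^2 + t - 3.
Then q(6) = -177.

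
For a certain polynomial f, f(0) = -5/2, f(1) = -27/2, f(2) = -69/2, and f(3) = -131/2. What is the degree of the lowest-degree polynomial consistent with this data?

Forward differences of the values at n = 0, 1, 2, 3:
  f  : -5/2  -27/2  -69/2  -131/2
  Δ  : -11  -21  -31
  Δ^2: -10  -10
  Δ^3: 0
The second differences are constant (-10) and nonzero, while all higher differences vanish, so the minimal degree is 2.

2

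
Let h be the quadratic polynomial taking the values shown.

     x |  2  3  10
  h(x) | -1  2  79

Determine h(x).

h(x) = x^2 - 2x - 1

Write h(x) = ax^2 + bx + c. Substituting each data point gives a linear system:
  4a + 2b + c = -1
  9a + 3b + c = 2
  100a + 10b + c = 79
Solving the system yields a = 1, b = -2, c = -1.
So h(x) = x² - 2x - 1.
Check: h(2) = -1. ✓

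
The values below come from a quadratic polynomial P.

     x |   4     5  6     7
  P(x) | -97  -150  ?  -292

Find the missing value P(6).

-215

The 3 known points determine the degree-2 polynomial uniquely.
Write P(x) = ax^2 + bx + c. Substituting each data point gives a linear system:
  16a + 4b + c = -97
  25a + 5b + c = -150
  49a + 7b + c = -292
Solving the system yields a = -6, b = 1, c = -5.
So P(x) = -6x^2 + x - 5.
Then P(6) = -215.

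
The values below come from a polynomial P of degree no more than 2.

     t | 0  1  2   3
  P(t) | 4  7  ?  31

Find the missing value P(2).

16

On equispaced nodes a degree-2 polynomial has vanishing third forward difference, so
  - P(0) + 3·P(1) - 3·P(2) + P(3) = 0.
Substituting the known values and solving for P(2):
  -3·P(2) = -48
  P(2) = 16.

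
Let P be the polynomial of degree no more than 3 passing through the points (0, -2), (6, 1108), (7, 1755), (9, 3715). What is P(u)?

P(u) = 5u^3 + u^2 - u - 2

Using the Lagrange interpolation formula with nodes 0, 6, 7, 9:
  L_0(u) = (u - 6)(u - 7)(u - 9) / -378
  L_1(u) = u(u - 7)(u - 9) / 18
  L_2(u) = u(u - 6)(u - 9) / -14
  L_3(u) = u(u - 6)(u - 7) / 54
Then P(u) = -2·L_0(u) + 1108·L_1(u) + 1755·L_2(u) + 3715·L_3(u).
Expanding and collecting terms gives P(u) = 5u³ + u² - u - 2.
Check: P(0) = -2. ✓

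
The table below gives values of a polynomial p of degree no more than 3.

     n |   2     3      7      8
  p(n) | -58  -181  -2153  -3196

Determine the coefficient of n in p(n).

1

Write p(n) = an^3 + bn^2 + cn + d. Substituting each data point gives a linear system:
  8a + 4b + 2c + d = -58
  27a + 9b + 3c + d = -181
  343a + 49b + 7c + d = -2153
  512a + 64b + 8c + d = -3196
Solving the system yields a = -6, b = -2, c = 1, d = -4.
So p(n) = -6n^3 - 2n^2 + n - 4.
The coefficient of n is 1.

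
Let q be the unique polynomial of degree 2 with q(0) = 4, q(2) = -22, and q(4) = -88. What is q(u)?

Using the Lagrange interpolation formula with nodes 0, 2, 4:
  L_0(u) = (u - 2)(u - 4) / 8
  L_1(u) = u(u - 4) / -4
  L_2(u) = u(u - 2) / 8
Then q(u) = 4·L_0(u) - 22·L_1(u) - 88·L_2(u).
Expanding and collecting terms gives q(u) = -5u² - 3u + 4.
Check: q(4) = -88. ✓

q(u) = -5u^2 - 3u + 4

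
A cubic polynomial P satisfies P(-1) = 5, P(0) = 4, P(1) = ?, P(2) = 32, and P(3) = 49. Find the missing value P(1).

15

The 4 known points determine the degree-3 polynomial uniquely.
Write P(n) = an^3 + bn^2 + cn + d. Substituting each data point gives a linear system:
  -a + b - c + d = 5
  d = 4
  8a + 4b + 2c + d = 32
  27a + 9b + 3c + d = 49
Solving the system yields a = -1, b = 6, c = 6, d = 4.
So P(n) = -n^3 + 6n^2 + 6n + 4.
Then P(1) = 15.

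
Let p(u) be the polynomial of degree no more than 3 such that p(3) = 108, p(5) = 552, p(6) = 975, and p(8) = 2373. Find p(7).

Write p(u) = au^3 + bu^2 + cu + d. Substituting each data point gives a linear system:
  27a + 9b + 3c + d = 108
  125a + 25b + 5c + d = 552
  216a + 36b + 6c + d = 975
  512a + 64b + 8c + d = 2373
Solving the system yields a = 5, b = -3, c = 1, d = -3.
So p(u) = 5u³ - 3u² + u - 3.
Then p(7) = 1572.

1572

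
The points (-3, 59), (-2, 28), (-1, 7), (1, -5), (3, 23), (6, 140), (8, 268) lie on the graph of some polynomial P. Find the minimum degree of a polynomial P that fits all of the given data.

2

Divided differences on the nodes -3, -2, -1, 1, 3, 6, 8:
  order 0: 59  28  7  -5  23  140  268
  order 1: -31  -21  -6  14  39  64
  order 2: 5  5  5  5  5
  order 3: 0  0  0  0
  order 4: 0  0  0
  order 5: 0  0
  order 6: 0
The order-2 divided differences are all 5 (nonzero) and every higher order vanishes, so the data lies on a polynomial of degree exactly 2.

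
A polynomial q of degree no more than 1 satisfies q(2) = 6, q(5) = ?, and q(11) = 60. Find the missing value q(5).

24

The 2 known points determine the degree-1 polynomial uniquely.
Write q(s) = as + b. Substituting each data point gives a linear system:
  2a + b = 6
  11a + b = 60
Solving the system yields a = 6, b = -6.
So q(s) = 6s - 6.
Then q(5) = 24.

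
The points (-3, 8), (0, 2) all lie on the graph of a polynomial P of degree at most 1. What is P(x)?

P(x) = -2x + 2

Write P(x) = ax + b. Substituting each data point gives a linear system:
  -3a + b = 8
  b = 2
Solving the system yields a = -2, b = 2.
So P(x) = -2x + 2.
Check: P(0) = 2. ✓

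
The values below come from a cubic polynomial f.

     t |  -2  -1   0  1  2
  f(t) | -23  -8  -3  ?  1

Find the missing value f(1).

-2

The 4 known points determine the degree-3 polynomial uniquely.
Write f(t) = at^3 + bt^2 + ct + d. Substituting each data point gives a linear system:
  -8a + 4b - 2c + d = -23
  -a + b - c + d = -8
  d = -3
  8a + 4b + 2c + d = 1
Solving the system yields a = 1, b = -2, c = 2, d = -3.
So f(t) = t^3 - 2t^2 + 2t - 3.
Then f(1) = -2.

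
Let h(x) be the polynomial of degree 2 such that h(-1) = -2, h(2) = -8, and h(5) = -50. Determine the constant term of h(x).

0

Write h(x) = ax^2 + bx + c. Substituting each data point gives a linear system:
  a - b + c = -2
  4a + 2b + c = -8
  25a + 5b + c = -50
Solving the system yields a = -2, b = 0, c = 0.
So h(x) = -2x^2.
The constant term is 0.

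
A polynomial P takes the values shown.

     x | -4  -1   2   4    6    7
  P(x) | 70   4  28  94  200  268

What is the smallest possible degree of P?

2

Divided differences on the nodes -4, -1, 2, 4, 6, 7:
  order 0: 70  4  28  94  200  268
  order 1: -22  8  33  53  68
  order 2: 5  5  5  5
  order 3: 0  0  0
  order 4: 0  0
  order 5: 0
The order-2 divided differences are all 5 (nonzero) and every higher order vanishes, so the data lies on a polynomial of degree exactly 2.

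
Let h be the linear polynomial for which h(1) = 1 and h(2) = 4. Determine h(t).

h(t) = 3t - 2

Write h(t) = at + b. Substituting each data point gives a linear system:
  a + b = 1
  2a + b = 4
Solving the system yields a = 3, b = -2.
So h(t) = 3t - 2.
Check: h(1) = 1. ✓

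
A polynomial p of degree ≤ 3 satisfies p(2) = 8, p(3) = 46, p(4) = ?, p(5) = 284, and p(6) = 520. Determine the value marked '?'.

On equispaced nodes a degree-3 polynomial has vanishing fourth forward difference, so
  p(2) - 4·p(3) + 6·p(4) - 4·p(5) + p(6) = 0.
Substituting the known values and solving for p(4):
  6·p(4) = 792
  p(4) = 132.

132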